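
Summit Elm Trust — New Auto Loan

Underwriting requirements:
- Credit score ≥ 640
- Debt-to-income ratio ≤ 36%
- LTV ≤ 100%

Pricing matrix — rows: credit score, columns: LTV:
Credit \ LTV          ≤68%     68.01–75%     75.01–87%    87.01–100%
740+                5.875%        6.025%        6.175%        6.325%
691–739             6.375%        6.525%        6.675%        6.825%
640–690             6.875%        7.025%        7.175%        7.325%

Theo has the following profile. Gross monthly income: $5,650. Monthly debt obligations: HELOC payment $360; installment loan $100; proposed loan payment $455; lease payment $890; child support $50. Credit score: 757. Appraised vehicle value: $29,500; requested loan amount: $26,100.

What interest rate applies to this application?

Credit score 757 ≥ 640; Total monthly debts = (360 + 100 + 455 + 890 + 50) = 1,855. DTI = 1,855/5,650 = 32.8% ≤ 36%
LTV = 26,100/29,500 = 88.5% ≤ 100%
Row: 757 falls in 740+. Column: 88.5% falls in 87.01–100%. Rate = 6.325%.

6.325%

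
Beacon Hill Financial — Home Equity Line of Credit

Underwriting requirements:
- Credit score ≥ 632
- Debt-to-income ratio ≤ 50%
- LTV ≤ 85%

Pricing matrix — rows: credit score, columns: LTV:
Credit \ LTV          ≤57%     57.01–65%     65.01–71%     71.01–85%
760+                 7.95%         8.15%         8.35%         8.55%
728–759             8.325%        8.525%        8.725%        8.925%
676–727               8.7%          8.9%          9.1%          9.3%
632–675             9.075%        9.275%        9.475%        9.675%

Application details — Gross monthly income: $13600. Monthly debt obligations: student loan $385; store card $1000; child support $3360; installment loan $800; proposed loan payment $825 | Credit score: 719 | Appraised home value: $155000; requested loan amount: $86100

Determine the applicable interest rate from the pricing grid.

8.7%

Credit score 719 ≥ 632; Total monthly debts = (385 + 1,000 + 3,360 + 800 + 825) = 6,370. DTI: 6,370 ÷ 13,600 = 46.8%, within the 50% cap
LTV = 86,100/155,000 = 55.5% ≤ 85%
Credit 719 → row 676–727; LTV 55.5% → column ≤57%. Grid cell → 8.7%.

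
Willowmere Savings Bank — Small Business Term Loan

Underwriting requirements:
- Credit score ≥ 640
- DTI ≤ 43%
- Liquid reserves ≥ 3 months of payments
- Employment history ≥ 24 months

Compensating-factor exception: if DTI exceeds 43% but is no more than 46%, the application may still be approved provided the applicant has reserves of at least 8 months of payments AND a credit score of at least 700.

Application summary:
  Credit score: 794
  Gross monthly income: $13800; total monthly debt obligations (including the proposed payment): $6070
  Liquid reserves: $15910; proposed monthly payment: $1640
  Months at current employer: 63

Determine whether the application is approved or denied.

Credit score 794 ≥ 640 (meets base)
DTI: 6,070 ÷ 13,800 = 44%, over the 43% base limit.
Reserves = 15,910/1,640 = 9.7 months ≥ 3
Employment 63 ≥ 24 months
DTI 44% is within the 43%–46% exception band; checking compensating factors.
Override check — reserves: 9.7 mo (ok); score: 794 (ok).
Both override conditions satisfied; DTI exception granted.

Approved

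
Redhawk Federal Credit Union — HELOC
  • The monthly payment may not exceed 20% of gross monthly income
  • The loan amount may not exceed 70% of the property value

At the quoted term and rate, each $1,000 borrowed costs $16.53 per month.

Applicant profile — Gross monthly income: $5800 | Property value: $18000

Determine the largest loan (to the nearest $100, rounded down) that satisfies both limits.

$12,600

Payment cap: 20% × $5,800 = $1,160/month.
At $16.53 per $1,000, that supports 1,160/16.53 × 1,000 ≈ $70,175 → $70,100.
LTV cap: 70% × $18,000 = $12,600 → $12,600.
Binding constraint: loan-to-value.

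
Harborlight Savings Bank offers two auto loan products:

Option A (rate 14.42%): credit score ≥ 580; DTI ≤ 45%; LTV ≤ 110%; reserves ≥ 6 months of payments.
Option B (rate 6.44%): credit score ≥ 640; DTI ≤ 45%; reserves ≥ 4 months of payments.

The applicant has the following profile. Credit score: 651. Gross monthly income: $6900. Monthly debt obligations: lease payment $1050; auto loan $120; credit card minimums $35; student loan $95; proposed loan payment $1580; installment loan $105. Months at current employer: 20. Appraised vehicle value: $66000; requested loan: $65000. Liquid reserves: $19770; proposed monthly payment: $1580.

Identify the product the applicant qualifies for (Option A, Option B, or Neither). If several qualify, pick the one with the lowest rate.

Option B

Total debts = (1,050 + 120 + 35 + 95 + 1,580 + 105) = 2,985; DTI = 2,985/6,900 = 43.3%.
LTV = 65,000/66,000 = 98.5%.
Reserves = 19,770/1,580 = 12.5 months.
Option A: score 651 ≥ 580; DTI 43.3% ≤ 45%; LTV 98.5% ≤ 110%; reserves 12.5 ≥ 6 mo → qualifies.
Option B: score 651 ≥ 640; DTI 43.3% ≤ 45%; reserves 12.5 ≥ 4 mo → qualifies.
Qualifying: Option A, Option B. Lowest rate is 6.44% → Option B.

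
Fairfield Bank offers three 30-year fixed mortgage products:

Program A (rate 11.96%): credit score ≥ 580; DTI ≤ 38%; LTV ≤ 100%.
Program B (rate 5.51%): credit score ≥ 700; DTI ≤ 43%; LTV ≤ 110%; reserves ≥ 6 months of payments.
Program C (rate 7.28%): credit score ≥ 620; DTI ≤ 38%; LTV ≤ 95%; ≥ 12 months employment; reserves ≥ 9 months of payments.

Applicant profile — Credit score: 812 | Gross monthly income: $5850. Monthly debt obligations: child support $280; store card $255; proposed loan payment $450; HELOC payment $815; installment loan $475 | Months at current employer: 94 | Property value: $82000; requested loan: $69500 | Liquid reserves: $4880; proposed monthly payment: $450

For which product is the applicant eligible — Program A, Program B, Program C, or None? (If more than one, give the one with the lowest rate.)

Program B

Total debts = (280 + 255 + 450 + 815 + 475) = 2,275; DTI = 2,275/5,850 = 38.9%.
LTV = 69,500/82,000 = 84.8%.
Reserves = 4,880/450 = 10.8 months.
Program A: score 812 ≥ 580; DTI 38.9% > 38%; LTV 84.8% ≤ 100% → does not qualify.
Program B: score 812 ≥ 700; DTI 38.9% ≤ 43%; LTV 84.8% ≤ 110%; reserves 10.8 ≥ 6 mo → qualifies.
Program C: score 812 ≥ 620; DTI 38.9% > 38%; LTV 84.8% ≤ 95%; employment 94 ≥ 12 mo; reserves 10.8 ≥ 9 mo → does not qualify.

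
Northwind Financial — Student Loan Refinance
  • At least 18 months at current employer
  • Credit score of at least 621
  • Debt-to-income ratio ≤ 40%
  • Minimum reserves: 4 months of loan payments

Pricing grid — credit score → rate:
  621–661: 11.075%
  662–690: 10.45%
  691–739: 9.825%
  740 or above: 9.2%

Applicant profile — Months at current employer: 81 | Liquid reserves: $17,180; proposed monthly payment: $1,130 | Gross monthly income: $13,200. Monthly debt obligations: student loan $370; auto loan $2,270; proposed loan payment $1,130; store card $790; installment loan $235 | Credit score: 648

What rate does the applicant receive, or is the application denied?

Credit score 648 ≥ 621 (meets minimum)
Total monthly debts = (370 + 2,270 + 1,130 + 790 + 235) = 4,795. DTI = 4,795/13,200 = 36.3% ≤ 40%
Reserves = 17,180/1,130 = 15.2 months ≥ 4
Employment 81 ≥ 18 months
All requirements met. Score 648 falls in the 621–661 tier → 11.075%.

Approved at 11.075%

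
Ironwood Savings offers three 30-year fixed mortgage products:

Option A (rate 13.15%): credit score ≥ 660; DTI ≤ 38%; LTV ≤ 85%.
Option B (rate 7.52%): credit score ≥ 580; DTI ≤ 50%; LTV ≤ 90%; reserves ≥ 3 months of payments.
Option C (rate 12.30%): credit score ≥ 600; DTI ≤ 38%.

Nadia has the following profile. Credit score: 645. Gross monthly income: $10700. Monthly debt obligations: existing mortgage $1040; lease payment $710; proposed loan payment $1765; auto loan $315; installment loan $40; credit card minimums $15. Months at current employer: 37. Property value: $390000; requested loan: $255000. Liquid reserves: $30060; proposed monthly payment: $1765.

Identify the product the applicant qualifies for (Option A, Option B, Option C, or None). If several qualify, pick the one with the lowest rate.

Total debts = (1,040 + 710 + 1,765 + 315 + 40 + 15) = 3,885; DTI = 3,885/10,700 = 36.3%.
LTV = 255,000/390,000 = 65.4%.
Reserves = 30,060/1,765 = 17.0 months.
Option A: score 645 < 660; DTI 36.3% ≤ 38%; LTV 65.4% ≤ 85% → does not qualify.
Option B: score 645 ≥ 580; DTI 36.3% ≤ 50%; LTV 65.4% ≤ 90%; reserves 17.0 ≥ 3 mo → qualifies.
Option C: score 645 ≥ 600; DTI 36.3% ≤ 38% → qualifies.
Qualifying: Option B, Option C. Lowest rate is 7.52% → Option B.

Option B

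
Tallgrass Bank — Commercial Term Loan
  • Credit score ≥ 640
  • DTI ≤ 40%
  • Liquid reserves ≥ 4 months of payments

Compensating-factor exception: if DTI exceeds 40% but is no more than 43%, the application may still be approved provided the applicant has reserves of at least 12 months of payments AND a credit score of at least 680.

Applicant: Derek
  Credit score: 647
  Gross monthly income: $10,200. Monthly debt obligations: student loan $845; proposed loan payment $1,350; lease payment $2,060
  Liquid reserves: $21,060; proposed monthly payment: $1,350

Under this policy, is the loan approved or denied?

Denied

Credit score 647 ≥ 640 (meets base)
Total debts = (845 + 1,350 + 2,060) = 4,255. DTI: 4,255 ÷ 10,200 = 41.7%, over the 40% base limit.
Liquid reserves cover 21,060/1,350 = 15.6 months — ≥ 4 required
DTI 41.7% is within the 40%–43% exception band; checking compensating factors.
Reserves 15.6 ≥ 12 months; credit score 647 < 680.
Compensating-factor requirement not fully met.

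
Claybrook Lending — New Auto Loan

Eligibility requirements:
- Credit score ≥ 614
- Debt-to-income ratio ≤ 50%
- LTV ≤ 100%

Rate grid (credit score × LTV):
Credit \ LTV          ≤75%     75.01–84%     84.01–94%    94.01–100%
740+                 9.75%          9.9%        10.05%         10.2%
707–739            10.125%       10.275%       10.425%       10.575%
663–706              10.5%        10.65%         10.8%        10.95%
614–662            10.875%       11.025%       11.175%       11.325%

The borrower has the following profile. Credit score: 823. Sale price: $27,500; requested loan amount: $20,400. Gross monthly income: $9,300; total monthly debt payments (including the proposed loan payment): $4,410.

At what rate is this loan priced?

Credit score 823 ≥ 614; DTI = 4,410/9,300 = 47.4% ≤ 50%
LTV: 20,400 ÷ 27,500 = 74.2%, within 100% cap
Row: 823 falls in 740+. Column: 74.2% falls in ≤75%. Rate = 9.75%.

9.75%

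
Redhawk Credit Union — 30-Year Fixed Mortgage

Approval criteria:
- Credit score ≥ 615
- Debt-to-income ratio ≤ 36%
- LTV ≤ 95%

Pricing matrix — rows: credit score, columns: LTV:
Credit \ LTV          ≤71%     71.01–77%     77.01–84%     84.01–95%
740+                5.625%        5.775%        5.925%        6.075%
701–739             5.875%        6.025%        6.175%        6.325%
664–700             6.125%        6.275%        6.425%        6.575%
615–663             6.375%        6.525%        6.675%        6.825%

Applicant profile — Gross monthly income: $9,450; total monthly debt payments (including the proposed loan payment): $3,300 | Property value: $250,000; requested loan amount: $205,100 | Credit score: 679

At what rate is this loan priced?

Credit score 679 ≥ 615; DTI = 3,300/9,450 = 34.9% ≤ 36%
LTV: 205,100 ÷ 250,000 = 82%, within 95% cap
Credit 679 → row 664–700; LTV 82% → column 77.01–84%. Grid cell → 6.425%.

6.425%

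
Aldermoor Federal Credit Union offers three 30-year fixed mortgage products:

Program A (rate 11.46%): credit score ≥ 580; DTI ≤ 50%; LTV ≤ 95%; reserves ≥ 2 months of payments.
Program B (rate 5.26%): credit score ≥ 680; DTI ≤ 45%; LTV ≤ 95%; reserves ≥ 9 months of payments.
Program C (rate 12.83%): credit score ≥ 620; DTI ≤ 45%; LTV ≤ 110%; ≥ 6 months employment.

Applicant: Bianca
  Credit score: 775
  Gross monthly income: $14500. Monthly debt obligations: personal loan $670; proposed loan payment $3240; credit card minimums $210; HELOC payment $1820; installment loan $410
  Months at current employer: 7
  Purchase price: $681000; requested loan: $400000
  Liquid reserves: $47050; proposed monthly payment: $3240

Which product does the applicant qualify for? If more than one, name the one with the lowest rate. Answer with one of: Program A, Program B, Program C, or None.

Total debts = (670 + 3,240 + 210 + 1,820 + 410) = 6,350; DTI = 6,350/14,500 = 43.8%.
LTV = 400,000/681,000 = 58.7%.
Reserves = 47,050/3,240 = 14.5 months.
Program A: score 775 ≥ 580; DTI 43.8% ≤ 50%; LTV 58.7% ≤ 95%; reserves 14.5 ≥ 2 mo → qualifies.
Program B: score 775 ≥ 680; DTI 43.8% ≤ 45%; LTV 58.7% ≤ 95%; reserves 14.5 ≥ 9 mo → qualifies.
Program C: score 775 ≥ 620; DTI 43.8% ≤ 45%; LTV 58.7% ≤ 110%; employment 7 ≥ 6 mo → qualifies.
Qualifying: Program A, Program B, Program C. Lowest rate is 5.26% → Program B.

Program B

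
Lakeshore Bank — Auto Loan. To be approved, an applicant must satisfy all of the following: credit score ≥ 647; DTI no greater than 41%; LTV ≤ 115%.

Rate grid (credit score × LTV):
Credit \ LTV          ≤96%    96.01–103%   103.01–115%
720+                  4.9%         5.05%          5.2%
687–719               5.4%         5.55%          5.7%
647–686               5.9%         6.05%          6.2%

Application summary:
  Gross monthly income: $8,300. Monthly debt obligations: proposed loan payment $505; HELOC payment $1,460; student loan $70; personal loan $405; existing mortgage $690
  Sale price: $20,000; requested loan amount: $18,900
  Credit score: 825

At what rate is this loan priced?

4.9%

Credit score 825 ≥ 647; Total monthly debts = (505 + 1,460 + 70 + 405 + 690) = 3,130. DTI = 3,130/8,300 = 37.7% ≤ 41%
Loan-to-value = 18,900/20,000 = 94.5% — pass (115% max)
Row: 825 falls in 720+. Column: 94.5% falls in ≤96%. Rate = 4.9%.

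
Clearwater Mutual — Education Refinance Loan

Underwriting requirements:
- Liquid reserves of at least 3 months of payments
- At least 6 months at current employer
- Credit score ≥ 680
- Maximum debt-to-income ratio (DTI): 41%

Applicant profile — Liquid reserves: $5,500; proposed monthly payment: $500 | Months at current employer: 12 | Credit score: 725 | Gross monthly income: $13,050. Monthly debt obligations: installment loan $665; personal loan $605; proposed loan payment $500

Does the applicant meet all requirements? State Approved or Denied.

Reserves: 5,500 ÷ 500 = 11.0 months (meets 3-month minimum)
Employment 12 ≥ 6 months
Credit score 725 ≥ 680 (meets)
Total monthly debts = (665 + 605 + 500) = 1,770. Debt-to-income = 1,770/13,050 = 13.6% — meets 41% limit
All criteria satisfied.

Approved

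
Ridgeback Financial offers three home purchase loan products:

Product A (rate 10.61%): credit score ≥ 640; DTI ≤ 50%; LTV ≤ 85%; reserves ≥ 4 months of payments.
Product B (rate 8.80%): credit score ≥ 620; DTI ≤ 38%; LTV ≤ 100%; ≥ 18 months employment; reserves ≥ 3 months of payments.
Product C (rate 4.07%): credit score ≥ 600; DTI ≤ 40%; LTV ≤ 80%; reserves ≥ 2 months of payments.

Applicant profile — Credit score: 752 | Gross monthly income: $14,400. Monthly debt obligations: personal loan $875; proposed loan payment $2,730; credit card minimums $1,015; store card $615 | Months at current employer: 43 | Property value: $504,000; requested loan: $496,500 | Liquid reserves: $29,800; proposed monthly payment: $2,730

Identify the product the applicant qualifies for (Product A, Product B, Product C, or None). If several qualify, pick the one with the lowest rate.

Total debts = (875 + 2,730 + 1,015 + 615) = 5,235; DTI = 5,235/14,400 = 36.4%.
LTV = 496,500/504,000 = 98.5%.
Reserves = 29,800/2,730 = 10.9 months.
Product A: score 752 ≥ 640; DTI 36.4% ≤ 50%; LTV 98.5% > 85%; reserves 10.9 ≥ 4 mo → does not qualify.
Product B: score 752 ≥ 620; DTI 36.4% ≤ 38%; LTV 98.5% ≤ 100%; employment 43 ≥ 18 mo; reserves 10.9 ≥ 3 mo → qualifies.
Product C: score 752 ≥ 600; DTI 36.4% ≤ 40%; LTV 98.5% > 80%; reserves 10.9 ≥ 2 mo → does not qualify.

Product B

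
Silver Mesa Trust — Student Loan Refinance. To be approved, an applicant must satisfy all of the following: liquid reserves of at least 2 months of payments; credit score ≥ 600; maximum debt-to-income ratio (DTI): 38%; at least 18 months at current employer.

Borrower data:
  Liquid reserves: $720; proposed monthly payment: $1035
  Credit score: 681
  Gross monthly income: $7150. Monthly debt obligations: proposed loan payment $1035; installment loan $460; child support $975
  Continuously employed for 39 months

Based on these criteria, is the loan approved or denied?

Denied

Reserves = 720/1,035 = 0.7 months < 2
Credit score 681 ≥ 600 (meets)
Total monthly debts = (1,035 + 460 + 975) = 2,470. DTI = 2,470/7,150 = 34.5% ≤ 38%
Employment 39 ≥ 18 months
Fails on reserves.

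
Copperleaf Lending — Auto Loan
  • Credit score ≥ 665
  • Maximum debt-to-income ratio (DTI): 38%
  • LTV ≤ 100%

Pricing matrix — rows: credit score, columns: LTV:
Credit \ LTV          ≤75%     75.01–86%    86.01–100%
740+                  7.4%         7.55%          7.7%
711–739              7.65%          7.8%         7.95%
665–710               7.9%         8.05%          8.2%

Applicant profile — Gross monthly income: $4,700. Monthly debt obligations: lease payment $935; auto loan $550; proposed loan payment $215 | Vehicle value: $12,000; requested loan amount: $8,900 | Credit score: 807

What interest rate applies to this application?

7.4%

Credit score 807 ≥ 665; Total monthly debts = (935 + 550 + 215) = 1,700. DTI: 1,700 ÷ 4,700 = 36.2%, within the 38% cap
LTV: 8,900 ÷ 12,000 = 74.2%, within 100% cap
Row: 807 falls in 740+. Column: 74.2% falls in ≤75%. Rate = 7.4%.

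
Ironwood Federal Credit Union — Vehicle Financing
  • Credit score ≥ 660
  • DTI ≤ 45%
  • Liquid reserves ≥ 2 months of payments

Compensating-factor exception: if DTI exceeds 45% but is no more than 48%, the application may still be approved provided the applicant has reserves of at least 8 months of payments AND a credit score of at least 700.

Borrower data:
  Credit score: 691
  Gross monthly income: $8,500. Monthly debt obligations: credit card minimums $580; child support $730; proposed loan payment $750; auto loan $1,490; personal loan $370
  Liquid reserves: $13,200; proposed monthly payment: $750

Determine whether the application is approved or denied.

Denied

Credit score 691 ≥ 660 (meets base)
Total debts = (580 + 730 + 750 + 1,490 + 370) = 3,920. DTI: 3,920 ÷ 8,500 = 46.1%, over the 45% base limit.
Reserves: 13,200 ÷ 750 = 17.6 months (meets 2-month minimum)
DTI 46.1% is within the 45%–48% exception band; checking compensating factors.
Override check — reserves: 17.6 mo (ok); score: 691 (below 700).
Override conditions not both satisfied; exception does not apply.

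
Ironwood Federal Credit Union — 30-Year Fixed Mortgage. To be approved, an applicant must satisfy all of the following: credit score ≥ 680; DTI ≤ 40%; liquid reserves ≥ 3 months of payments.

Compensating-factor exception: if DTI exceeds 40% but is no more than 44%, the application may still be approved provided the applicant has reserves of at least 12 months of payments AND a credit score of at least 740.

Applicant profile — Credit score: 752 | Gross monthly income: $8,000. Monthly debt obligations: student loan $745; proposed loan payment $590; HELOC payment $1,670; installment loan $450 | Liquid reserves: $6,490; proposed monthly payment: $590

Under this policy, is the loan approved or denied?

Denied

Credit score 752 ≥ 680 (meets base)
Total debts = (745 + 590 + 1,670 + 450) = 3,455. DTI: 3,455 ÷ 8,000 = 43.2%, over the 40% base limit.
Reserves: 6,490 ÷ 590 = 11.0 months (meets 3-month minimum)
DTI 43.2% is within the 40%–44% exception band; checking compensating factors.
Reserves 11.0 < 12 months; credit score 752 ≥ 740.
Compensating-factor requirement not fully met.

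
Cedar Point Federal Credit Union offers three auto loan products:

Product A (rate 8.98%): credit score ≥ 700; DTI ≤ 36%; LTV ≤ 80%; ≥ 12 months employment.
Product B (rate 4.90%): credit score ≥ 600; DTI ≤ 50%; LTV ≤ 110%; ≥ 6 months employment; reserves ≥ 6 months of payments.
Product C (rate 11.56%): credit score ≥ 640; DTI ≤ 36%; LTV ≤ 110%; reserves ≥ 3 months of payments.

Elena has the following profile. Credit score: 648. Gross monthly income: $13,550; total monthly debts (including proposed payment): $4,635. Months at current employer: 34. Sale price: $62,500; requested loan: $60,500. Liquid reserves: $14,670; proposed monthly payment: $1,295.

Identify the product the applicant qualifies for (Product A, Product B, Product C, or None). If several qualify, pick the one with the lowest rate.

DTI = 4,635/13,550 = 34.2%.
LTV = 60,500/62,500 = 96.8%.
Reserves = 14,670/1,295 = 11.3 months.
Product A: score 648 < 700; DTI 34.2% ≤ 36%; LTV 96.8% > 80%; employment 34 ≥ 12 mo → does not qualify.
Product B: score 648 ≥ 600; DTI 34.2% ≤ 50%; LTV 96.8% ≤ 110%; employment 34 ≥ 6 mo; reserves 11.3 ≥ 6 mo → qualifies.
Product C: score 648 ≥ 640; DTI 34.2% ≤ 36%; LTV 96.8% ≤ 110%; reserves 11.3 ≥ 3 mo → qualifies.
Qualifying: Product B, Product C. Lowest rate is 4.90% → Product B.

Product B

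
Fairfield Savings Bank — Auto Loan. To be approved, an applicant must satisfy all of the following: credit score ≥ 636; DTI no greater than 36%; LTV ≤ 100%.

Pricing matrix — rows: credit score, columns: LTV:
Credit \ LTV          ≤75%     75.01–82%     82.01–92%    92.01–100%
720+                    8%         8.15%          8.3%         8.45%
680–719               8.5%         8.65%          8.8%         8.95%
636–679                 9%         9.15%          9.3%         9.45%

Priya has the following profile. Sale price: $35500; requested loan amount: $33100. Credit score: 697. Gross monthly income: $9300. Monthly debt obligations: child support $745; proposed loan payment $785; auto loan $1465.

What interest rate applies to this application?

Credit score 697 ≥ 636; Total monthly debts = (745 + 785 + 1,465) = 2,995. DTI: 2,995 ÷ 9,300 = 32.2%, within the 36% cap
Loan-to-value = 33,100/35,500 = 93.2% — pass (100% max)
Credit 697 → row 680–719; LTV 93.2% → column 92.01–100%. Grid cell → 8.95%.

8.95%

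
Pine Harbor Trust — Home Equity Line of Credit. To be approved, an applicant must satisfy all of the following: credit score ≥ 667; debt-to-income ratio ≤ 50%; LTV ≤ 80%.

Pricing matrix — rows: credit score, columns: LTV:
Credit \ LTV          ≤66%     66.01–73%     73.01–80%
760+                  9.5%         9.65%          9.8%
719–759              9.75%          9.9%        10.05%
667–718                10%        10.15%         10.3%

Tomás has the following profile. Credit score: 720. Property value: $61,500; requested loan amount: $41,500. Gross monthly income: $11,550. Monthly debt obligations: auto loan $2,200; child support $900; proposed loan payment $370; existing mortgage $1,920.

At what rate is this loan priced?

9.9%

Credit score 720 ≥ 667; Total monthly debts = (2,200 + 900 + 370 + 1,920) = 5,390. Debt-to-income = 5,390/11,550 = 46.7% — meets 50% limit
Loan-to-value = 41,500/61,500 = 67.5% — pass (80% max)
Score 720 is in the 719–759 band; LTV 67.5% is in the 66.01–73% band → 9.9%.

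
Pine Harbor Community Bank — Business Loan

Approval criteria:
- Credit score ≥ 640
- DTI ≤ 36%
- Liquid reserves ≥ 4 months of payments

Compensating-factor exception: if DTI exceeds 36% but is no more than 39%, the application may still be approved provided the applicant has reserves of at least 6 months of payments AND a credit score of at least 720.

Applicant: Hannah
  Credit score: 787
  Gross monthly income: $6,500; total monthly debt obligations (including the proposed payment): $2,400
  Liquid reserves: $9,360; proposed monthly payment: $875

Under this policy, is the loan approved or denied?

Credit score 787 ≥ 640 (meets base)
DTI = 2,400/6,500 = 36.9% > 36% — standard DTI limit exceeded.
Reserves = 9,360/875 = 10.7 months ≥ 4
36.9% falls in the override range (36%–39%), so the compensating-factor test applies.
Reserves 10.7 ≥ 6 months; credit score 787 ≥ 720.
Both override conditions satisfied; DTI exception granted.

Approved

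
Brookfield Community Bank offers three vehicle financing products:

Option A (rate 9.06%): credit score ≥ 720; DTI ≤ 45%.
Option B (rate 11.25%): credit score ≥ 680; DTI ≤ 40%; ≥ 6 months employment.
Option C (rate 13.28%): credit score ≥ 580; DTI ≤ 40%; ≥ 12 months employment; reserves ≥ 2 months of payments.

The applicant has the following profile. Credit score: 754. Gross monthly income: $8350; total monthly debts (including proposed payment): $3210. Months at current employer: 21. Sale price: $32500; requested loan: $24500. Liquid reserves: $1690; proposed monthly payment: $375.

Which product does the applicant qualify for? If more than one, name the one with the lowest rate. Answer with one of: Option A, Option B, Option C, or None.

DTI = 3,210/8,350 = 38.4%.
LTV = 24,500/32,500 = 75.4%.
Reserves = 1,690/375 = 4.5 months.
Option A: score 754 ≥ 720; DTI 38.4% ≤ 45% → qualifies.
Option B: score 754 ≥ 680; DTI 38.4% ≤ 40%; employment 21 ≥ 6 mo → qualifies.
Option C: score 754 ≥ 580; DTI 38.4% ≤ 40%; employment 21 ≥ 12 mo; reserves 4.5 ≥ 2 mo → qualifies.
Qualifying: Option A, Option B, Option C. Lowest rate is 9.06% → Option A.

Option A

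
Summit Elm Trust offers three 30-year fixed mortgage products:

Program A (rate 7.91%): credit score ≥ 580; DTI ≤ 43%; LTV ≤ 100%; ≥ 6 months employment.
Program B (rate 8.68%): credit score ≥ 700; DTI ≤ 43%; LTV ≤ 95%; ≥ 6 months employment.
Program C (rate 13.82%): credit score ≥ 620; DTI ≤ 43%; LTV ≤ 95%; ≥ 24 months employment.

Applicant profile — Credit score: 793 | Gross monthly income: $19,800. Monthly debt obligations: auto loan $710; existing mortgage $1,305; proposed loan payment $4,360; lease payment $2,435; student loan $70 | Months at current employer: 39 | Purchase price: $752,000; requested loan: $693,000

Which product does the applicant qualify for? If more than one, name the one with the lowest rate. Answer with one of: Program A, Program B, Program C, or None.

Total debts = (710 + 1,305 + 4,360 + 2,435 + 70) = 8,880; DTI = 8,880/19,800 = 44.8%.
LTV = 693,000/752,000 = 92.2%.
Program A: score 793 ≥ 580; DTI 44.8% > 43%; LTV 92.2% ≤ 100%; employment 39 ≥ 6 mo → does not qualify.
Program B: score 793 ≥ 700; DTI 44.8% > 43%; LTV 92.2% ≤ 95%; employment 39 ≥ 6 mo → does not qualify.
Program C: score 793 ≥ 620; DTI 44.8% > 43%; LTV 92.2% ≤ 95%; employment 39 ≥ 24 mo → does not qualify.

None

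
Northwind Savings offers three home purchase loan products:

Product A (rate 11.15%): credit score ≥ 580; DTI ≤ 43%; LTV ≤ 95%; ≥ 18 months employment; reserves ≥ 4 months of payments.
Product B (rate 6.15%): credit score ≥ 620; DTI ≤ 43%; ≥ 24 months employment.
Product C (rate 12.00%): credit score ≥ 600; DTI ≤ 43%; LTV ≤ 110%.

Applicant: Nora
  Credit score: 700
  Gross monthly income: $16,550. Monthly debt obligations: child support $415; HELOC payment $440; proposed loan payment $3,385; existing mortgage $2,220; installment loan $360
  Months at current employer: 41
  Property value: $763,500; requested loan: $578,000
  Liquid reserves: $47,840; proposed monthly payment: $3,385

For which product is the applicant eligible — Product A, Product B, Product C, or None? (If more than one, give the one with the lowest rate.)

Product B

Total debts = (415 + 440 + 3,385 + 2,220 + 360) = 6,820; DTI = 6,820/16,550 = 41.2%.
LTV = 578,000/763,500 = 75.7%.
Reserves = 47,840/3,385 = 14.1 months.
Product A: score 700 ≥ 580; DTI 41.2% ≤ 43%; LTV 75.7% ≤ 95%; employment 41 ≥ 18 mo; reserves 14.1 ≥ 4 mo → qualifies.
Product B: score 700 ≥ 620; DTI 41.2% ≤ 43%; employment 41 ≥ 24 mo → qualifies.
Product C: score 700 ≥ 600; DTI 41.2% ≤ 43%; LTV 75.7% ≤ 110% → qualifies.
Qualifying: Product A, Product B, Product C. Lowest rate is 6.15% → Product B.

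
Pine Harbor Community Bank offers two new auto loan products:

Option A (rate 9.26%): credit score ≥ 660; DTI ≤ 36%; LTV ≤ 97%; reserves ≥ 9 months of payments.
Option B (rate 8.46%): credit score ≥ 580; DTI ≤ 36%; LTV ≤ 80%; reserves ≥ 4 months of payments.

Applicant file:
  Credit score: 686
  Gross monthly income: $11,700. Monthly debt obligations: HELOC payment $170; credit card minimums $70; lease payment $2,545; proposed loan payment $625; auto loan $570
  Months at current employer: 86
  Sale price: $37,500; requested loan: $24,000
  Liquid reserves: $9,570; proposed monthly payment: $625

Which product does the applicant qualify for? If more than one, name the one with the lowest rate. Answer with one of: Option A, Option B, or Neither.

Total debts = (170 + 70 + 2,545 + 625 + 570) = 3,980; DTI = 3,980/11,700 = 34%.
LTV = 24,000/37,500 = 64%.
Reserves = 9,570/625 = 15.3 months.
Option A: score 686 ≥ 660; DTI 34% ≤ 36%; LTV 64% ≤ 97%; reserves 15.3 ≥ 9 mo → qualifies.
Option B: score 686 ≥ 580; DTI 34% ≤ 36%; LTV 64% ≤ 80%; reserves 15.3 ≥ 4 mo → qualifies.
Qualifying: Option A, Option B. Lowest rate is 8.46% → Option B.

Option B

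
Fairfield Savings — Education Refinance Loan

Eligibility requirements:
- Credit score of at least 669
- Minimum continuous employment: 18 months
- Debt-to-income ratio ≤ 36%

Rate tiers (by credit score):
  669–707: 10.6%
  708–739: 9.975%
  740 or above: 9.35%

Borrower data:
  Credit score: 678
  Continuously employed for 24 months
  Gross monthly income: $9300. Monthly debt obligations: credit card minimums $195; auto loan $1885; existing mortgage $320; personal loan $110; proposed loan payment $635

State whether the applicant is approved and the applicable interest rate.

Approved at 10.6%

Credit score 678 ≥ 669 (meets minimum)
Total monthly debts = (195 + 1,885 + 320 + 110 + 635) = 3,145. DTI: 3,145 ÷ 9,300 = 33.8%, within the 36% cap
Employment 24 ≥ 18 months
All requirements met. Score 678 falls in the 669–707 tier → 10.6%.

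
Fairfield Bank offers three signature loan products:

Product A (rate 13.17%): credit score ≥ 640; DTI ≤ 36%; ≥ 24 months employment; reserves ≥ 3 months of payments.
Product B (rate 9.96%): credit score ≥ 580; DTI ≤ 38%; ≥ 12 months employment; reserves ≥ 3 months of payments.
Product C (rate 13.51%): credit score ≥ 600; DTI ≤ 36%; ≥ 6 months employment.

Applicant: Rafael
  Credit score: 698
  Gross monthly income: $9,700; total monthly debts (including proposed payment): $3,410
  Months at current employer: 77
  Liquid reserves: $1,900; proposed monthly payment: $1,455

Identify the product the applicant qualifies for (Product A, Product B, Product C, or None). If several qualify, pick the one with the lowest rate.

DTI = 3,410/9,700 = 35.2%.
Reserves = 1,900/1,455 = 1.3 months.
Product A: score 698 ≥ 640; DTI 35.2% ≤ 36%; employment 77 ≥ 24 mo; reserves 1.3 < 3 mo → does not qualify.
Product B: score 698 ≥ 580; DTI 35.2% ≤ 38%; employment 77 ≥ 12 mo; reserves 1.3 < 3 mo → does not qualify.
Product C: score 698 ≥ 600; DTI 35.2% ≤ 36%; employment 77 ≥ 6 mo → qualifies.

Product C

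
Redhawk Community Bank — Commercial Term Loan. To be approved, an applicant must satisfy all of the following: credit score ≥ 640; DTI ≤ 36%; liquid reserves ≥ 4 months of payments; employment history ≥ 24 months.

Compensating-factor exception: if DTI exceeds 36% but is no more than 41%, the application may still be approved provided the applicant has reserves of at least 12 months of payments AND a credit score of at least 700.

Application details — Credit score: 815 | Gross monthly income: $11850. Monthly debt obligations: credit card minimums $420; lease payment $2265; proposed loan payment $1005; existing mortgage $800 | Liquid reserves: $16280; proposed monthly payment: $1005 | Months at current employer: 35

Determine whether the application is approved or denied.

Credit score 815 ≥ 640 (meets base)
Total debts = (420 + 2,265 + 1,005 + 800) = 4,490. DTI = 4,490/11,850 = 37.9% > 36% — standard DTI limit exceeded.
Reserves: 16,280 ÷ 1,005 = 16.2 months (meets 4-month minimum)
Employment 35 ≥ 24 months
37.9% falls in the override range (36%–41%), so the compensating-factor test applies.
Override check — reserves: 16.2 mo (ok); score: 815 (ok).
Both compensating conditions met → exception applies.

Approved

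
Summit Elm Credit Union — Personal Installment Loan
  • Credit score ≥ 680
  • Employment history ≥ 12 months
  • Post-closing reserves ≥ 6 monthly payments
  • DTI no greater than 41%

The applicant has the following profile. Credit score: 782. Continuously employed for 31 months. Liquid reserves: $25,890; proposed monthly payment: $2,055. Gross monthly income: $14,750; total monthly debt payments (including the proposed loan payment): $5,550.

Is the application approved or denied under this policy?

Credit score 782 ≥ 680 (meets)
Employment 31 ≥ 12 months
Liquid reserves cover 25,890/2,055 = 12.6 months — ≥ 6 required
DTI: 5,550 ÷ 14,750 = 37.6%, within the 41% cap
All criteria satisfied.

Approved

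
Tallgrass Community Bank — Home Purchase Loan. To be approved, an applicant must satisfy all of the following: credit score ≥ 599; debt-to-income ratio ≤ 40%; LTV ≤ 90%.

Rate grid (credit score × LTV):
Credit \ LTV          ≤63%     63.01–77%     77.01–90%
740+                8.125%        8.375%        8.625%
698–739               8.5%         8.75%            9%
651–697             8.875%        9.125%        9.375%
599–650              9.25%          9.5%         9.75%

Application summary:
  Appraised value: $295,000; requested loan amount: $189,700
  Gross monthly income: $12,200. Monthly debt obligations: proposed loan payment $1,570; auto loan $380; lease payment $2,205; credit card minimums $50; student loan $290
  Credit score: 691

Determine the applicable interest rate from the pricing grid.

9.125%

Credit score 691 ≥ 599; Total monthly debts = (1,570 + 380 + 2,205 + 50 + 290) = 4,495. Debt-to-income = 4,495/12,200 = 36.8% — meets 40% limit
LTV = 189,700/295,000 = 64.3% ≤ 90%
Score 691 is in the 651–697 band; LTV 64.3% is in the 63.01–77% band → 9.125%.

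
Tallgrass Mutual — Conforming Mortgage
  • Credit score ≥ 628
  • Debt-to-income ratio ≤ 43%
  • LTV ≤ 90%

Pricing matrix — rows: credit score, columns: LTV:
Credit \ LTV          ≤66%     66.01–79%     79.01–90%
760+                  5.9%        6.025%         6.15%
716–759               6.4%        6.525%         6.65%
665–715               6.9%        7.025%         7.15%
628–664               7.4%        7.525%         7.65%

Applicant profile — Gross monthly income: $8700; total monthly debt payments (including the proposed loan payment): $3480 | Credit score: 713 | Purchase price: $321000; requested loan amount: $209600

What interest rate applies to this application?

6.9%

Credit score 713 ≥ 628; DTI: 3,480 ÷ 8,700 = 40%, within the 43% cap
LTV = 209,600/321,000 = 65.3% ≤ 90%
Credit 713 → row 665–715; LTV 65.3% → column ≤66%. Grid cell → 6.9%.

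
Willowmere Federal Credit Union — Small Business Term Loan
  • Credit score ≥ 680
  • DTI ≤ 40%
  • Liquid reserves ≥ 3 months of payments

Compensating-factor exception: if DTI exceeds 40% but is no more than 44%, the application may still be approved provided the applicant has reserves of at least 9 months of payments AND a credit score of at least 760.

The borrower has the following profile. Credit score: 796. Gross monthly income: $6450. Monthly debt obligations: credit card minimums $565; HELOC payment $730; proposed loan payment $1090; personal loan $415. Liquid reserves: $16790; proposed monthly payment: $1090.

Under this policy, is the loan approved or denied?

Credit score 796 ≥ 680 (meets base)
Total debts = (565 + 730 + 1,090 + 415) = 2,800. DTI: 2,800 ÷ 6,450 = 43.4%, over the 40% base limit.
Reserves: 16,790 ÷ 1,090 = 15.4 months (meets 3-month minimum)
DTI 43.4% is within the 40%–44% exception band; checking compensating factors.
Override check — reserves: 15.4 mo (ok); score: 796 (ok).
Both compensating conditions met → exception applies.

Approved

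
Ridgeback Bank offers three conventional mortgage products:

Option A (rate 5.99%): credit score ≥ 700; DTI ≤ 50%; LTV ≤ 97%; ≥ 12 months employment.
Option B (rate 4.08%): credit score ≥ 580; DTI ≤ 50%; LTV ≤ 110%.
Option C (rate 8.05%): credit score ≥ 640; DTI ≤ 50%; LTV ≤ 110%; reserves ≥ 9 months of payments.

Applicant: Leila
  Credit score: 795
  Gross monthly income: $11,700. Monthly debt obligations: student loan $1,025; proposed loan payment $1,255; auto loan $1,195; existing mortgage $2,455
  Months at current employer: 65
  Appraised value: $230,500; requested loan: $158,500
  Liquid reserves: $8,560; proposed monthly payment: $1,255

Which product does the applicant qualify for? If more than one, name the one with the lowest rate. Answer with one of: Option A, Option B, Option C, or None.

Total debts = (1,025 + 1,255 + 1,195 + 2,455) = 5,930; DTI = 5,930/11,700 = 50.7%.
LTV = 158,500/230,500 = 68.8%.
Reserves = 8,560/1,255 = 6.8 months.
Option A: score 795 ≥ 700; DTI 50.7% > 50%; LTV 68.8% ≤ 97%; employment 65 ≥ 12 mo → does not qualify.
Option B: score 795 ≥ 580; DTI 50.7% > 50%; LTV 68.8% ≤ 110% → does not qualify.
Option C: score 795 ≥ 640; DTI 50.7% > 50%; LTV 68.8% ≤ 110%; reserves 6.8 < 9 mo → does not qualify.

None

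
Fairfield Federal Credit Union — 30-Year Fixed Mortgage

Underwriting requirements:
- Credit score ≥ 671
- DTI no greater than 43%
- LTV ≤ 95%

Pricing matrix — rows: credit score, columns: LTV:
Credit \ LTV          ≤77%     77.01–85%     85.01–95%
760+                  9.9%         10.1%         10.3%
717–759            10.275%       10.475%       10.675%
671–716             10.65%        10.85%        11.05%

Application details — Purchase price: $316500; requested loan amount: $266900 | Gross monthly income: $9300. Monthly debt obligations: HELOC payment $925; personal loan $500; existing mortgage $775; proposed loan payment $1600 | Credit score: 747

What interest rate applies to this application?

Credit score 747 ≥ 671; Total monthly debts = (925 + 500 + 775 + 1,600) = 3,800. DTI: 3,800 ÷ 9,300 = 40.9%, within the 43% cap
Loan-to-value = 266,900/316,500 = 84.3% — pass (95% max)
Row: 747 falls in 717–759. Column: 84.3% falls in 77.01–85%. Rate = 10.475%.

10.475%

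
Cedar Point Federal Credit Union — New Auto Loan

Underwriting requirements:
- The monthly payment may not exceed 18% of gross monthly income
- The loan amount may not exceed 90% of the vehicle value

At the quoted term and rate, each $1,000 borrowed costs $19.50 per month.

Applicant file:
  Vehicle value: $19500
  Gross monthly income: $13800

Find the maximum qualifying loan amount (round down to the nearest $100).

Payment cap: 18% × $13,800 = $2,484/month.
At $19.50 per $1,000, that supports 2,484/19.50 × 1,000 ≈ $127,384 → $127,300.
LTV cap: 90% × $19,500 = $17,550 → $17,500.
Binding constraint: loan-to-value.

$17,500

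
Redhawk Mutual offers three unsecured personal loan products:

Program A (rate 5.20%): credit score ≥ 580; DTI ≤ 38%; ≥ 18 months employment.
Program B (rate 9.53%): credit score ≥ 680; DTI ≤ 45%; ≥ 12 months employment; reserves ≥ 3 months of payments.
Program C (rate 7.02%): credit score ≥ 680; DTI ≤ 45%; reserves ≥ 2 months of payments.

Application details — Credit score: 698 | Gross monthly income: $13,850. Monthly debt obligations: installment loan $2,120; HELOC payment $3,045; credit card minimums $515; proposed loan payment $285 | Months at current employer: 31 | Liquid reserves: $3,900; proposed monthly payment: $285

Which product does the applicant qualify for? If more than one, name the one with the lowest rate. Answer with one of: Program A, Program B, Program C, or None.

Total debts = (2,120 + 3,045 + 515 + 285) = 5,965; DTI = 5,965/13,850 = 43.1%.
Reserves = 3,900/285 = 13.7 months.
Program A: score 698 ≥ 580; DTI 43.1% > 38%; employment 31 ≥ 18 mo → does not qualify.
Program B: score 698 ≥ 680; DTI 43.1% ≤ 45%; employment 31 ≥ 12 mo; reserves 13.7 ≥ 3 mo → qualifies.
Program C: score 698 ≥ 680; DTI 43.1% ≤ 45%; reserves 13.7 ≥ 2 mo → qualifies.
Qualifying: Program B, Program C. Lowest rate is 7.02% → Program C.

Program C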